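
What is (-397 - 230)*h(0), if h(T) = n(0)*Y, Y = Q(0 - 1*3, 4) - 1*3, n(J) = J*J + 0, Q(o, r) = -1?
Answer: 0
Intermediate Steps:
n(J) = J² (n(J) = J² + 0 = J²)
Y = -4 (Y = -1 - 1*3 = -1 - 3 = -4)
h(T) = 0 (h(T) = 0²*(-4) = 0*(-4) = 0)
(-397 - 230)*h(0) = (-397 - 230)*0 = -627*0 = 0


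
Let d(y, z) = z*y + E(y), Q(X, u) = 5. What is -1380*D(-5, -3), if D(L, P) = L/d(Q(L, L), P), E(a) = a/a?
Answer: -3450/7 ≈ -492.86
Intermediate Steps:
E(a) = 1
d(y, z) = 1 + y*z (d(y, z) = z*y + 1 = y*z + 1 = 1 + y*z)
D(L, P) = L/(1 + 5*P)
-1380*D(-5, -3) = -(-6900)/(1 + 5*(-3)) = -(-6900)/(1 - 15) = -(-6900)/(-14) = -(-6900)*(-1)/14 = -1380*5/14 = -3450/7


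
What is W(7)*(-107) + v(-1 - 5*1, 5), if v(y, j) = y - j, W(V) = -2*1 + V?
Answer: -546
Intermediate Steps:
W(V) = -2 + V
W(7)*(-107) + v(-1 - 5*1, 5) = (-2 + 7)*(-107) + ((-1 - 5*1) - 1*5) = 5*(-107) + ((-1 - 5) - 5) = -535 + (-6 - 5) = -535 - 11 = -546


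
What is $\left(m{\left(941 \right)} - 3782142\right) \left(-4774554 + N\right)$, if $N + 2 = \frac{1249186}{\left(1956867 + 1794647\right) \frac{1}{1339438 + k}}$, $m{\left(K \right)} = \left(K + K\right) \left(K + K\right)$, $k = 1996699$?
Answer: $\frac{1650821100222959918}{1875757} \approx 8.8008 \cdot 10^{11}$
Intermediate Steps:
$m{\left(K \right)} = 4 K^{2}$ ($m{\left(K \right)} = 2 K 2 K = 4 K^{2}$)
$N = \frac{2083724065727}{1875757}$ ($N = -2 + \frac{1249186}{\left(1956867 + 1794647\right) \frac{1}{1339438 + 1996699}} = -2 + \frac{1249186}{3751514 \cdot \frac{1}{3336137}} = -2 + \frac{1249186}{\frac{3751514}{3336137}} = -2 + 1249186 \cdot \frac{3336137}{3751514} = -2 + \frac{2083727817241}{1875757} = \frac{2083724065727}{1875757} \approx 1.1109 \cdot 10^{6}$)
$\left(m{\left(941 \right)} - 3782142\right) \left(-4774554 + N\right) = \left(4 \cdot 941^{2} - 3782142\right) \left(-4774554 + \frac{2083724065727}{1875757}\right) = \left(4 \cdot 885481 - 3782142\right) \left(- \frac{6872179021651}{1875757}\right) = \left(3541924 - 3782142\right) \left(- \frac{6872179021651}{1875757}\right) = \left(-240218\right) \left(- \frac{6872179021651}{1875757}\right) = \frac{1650821100222959918}{1875757}$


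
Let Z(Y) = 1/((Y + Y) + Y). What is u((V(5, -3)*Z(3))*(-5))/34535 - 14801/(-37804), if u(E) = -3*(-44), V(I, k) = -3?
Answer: 516142663/1305561140 ≈ 0.39534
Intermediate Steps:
Z(Y) = 1/(3*Y) (Z(Y) = 1/(2*Y + Y) = 1/(3*Y))
u(E) = 132
u((V(5, -3)*Z(3))*(-5))/34535 - 14801/(-37804) = 132/34535 - 14801/(-37804) = 132*(1/34535) - 14801*(-1/37804) = 132/34535 + 14801/37804 = 516142663/1305561140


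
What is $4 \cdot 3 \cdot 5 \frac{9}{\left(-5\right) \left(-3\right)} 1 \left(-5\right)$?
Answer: $-180$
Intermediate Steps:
$4 \cdot 3 \cdot 5 \frac{9}{\left(-5\right) \left(-3\right)} 1 \left(-5\right) = 12 \cdot 5 \cdot \frac{9}{15} \left(-5\right) = 60 \cdot 9 \cdot \frac{1}{15} \left(-5\right) = 60 \cdot \frac{3}{5} \left(-5\right) = 36 \left(-5\right) = -180$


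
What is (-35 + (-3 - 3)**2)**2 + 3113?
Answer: 3114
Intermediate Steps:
(-35 + (-3 - 3)**2)**2 + 3113 = (-35 + (-6)**2)**2 + 3113 = (-35 + 36)**2 + 3113 = 1**2 + 3113 = 1 + 3113 = 3114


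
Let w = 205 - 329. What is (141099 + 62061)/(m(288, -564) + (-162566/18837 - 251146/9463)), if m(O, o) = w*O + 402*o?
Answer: -1810709525898/2339369415745 ≈ -0.77402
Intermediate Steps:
w = -124
m(O, o) = -124*O + 402*o
(141099 + 62061)/(m(288, -564) + (-162566/18837 - 251146/9463)) = (141099 + 62061)/((-124*288 + 402*(-564)) + (-162566/18837 - 251146/9463)) = 203160/((-35712 - 226728) + (-162566*1/18837 - 251146*1/9463)) = 203160/(-262440 + (-162566/18837 - 251146/9463)) = 203160/(-262440 - 6269199260/178254531) = 203160/(-46787388314900/178254531) = 203160*(-178254531/46787388314900) = -1810709525898/2339369415745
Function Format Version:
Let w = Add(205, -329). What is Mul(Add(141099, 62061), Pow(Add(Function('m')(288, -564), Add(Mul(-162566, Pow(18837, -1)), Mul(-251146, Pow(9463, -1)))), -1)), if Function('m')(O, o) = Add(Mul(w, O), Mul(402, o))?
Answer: Rational(-1810709525898, 2339369415745) ≈ -0.77402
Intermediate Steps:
w = -124
Function('m')(O, o) = Add(Mul(-124, O), Mul(402, o))
Mul(Add(141099, 62061), Pow(Add(Function('m')(288, -564), Add(Mul(-162566, Pow(18837, -1)), Mul(-251146, Pow(9463, -1)))), -1)) = Mul(Add(141099, 62061), Pow(Add(Add(Mul(-124, 288), Mul(402, -564)), Add(Mul(-162566, Pow(18837, -1)), Mul(-251146, Pow(9463, -1)))), -1)) = Mul(203160, Pow(Add(Add(-35712, -226728), Add(Mul(-162566, Rational(1, 18837)), Mul(-251146, Rational(1, 9463)))), -1)) = Mul(203160, Pow(Add(-262440, Add(Rational(-162566, 18837), Rational(-251146, 9463))), -1)) = Mul(203160, Pow(Add(-262440, Rational(-6269199260, 178254531)), -1)) = Mul(203160, Pow(Rational(-46787388314900, 178254531), -1)) = Mul(203160, Rational(-178254531, 46787388314900)) = Rational(-1810709525898, 2339369415745)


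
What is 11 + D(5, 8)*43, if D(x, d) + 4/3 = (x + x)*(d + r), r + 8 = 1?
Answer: 1151/3 ≈ 383.67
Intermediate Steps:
r = -7 (r = -8 + 1 = -7)
D(x, d) = -4/3 + 2*x*(-7 + d) (D(x, d) = -4/3 + (x + x)*(d - 7) = -4/3 + (2*x)*(-7 + d) = -4/3 + 2*x*(-7 + d))
11 + D(5, 8)*43 = 11 + (-4/3 - 14*5 + 2*8*5)*43 = 11 + (-4/3 - 70 + 80)*43 = 11 + (26/3)*43 = 11 + 1118/3 = 1151/3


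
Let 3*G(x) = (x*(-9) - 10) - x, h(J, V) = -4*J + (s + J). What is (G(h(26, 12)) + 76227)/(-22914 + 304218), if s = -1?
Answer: 76487/281304 ≈ 0.27190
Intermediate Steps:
h(J, V) = -1 - 3*J (h(J, V) = -4*J + (-1 + J) = -1 - 3*J)
G(x) = -10/3 - 10*x/3 (G(x) = ((x*(-9) - 10) - x)/3 = ((-9*x - 10) - x)/3 = ((-10 - 9*x) - x)/3 = (-10 - 10*x)/3 = -10/3 - 10*x/3)
(G(h(26, 12)) + 76227)/(-22914 + 304218) = ((-10/3 - 10*(-1 - 3*26)/3) + 76227)/(-22914 + 304218) = ((-10/3 - 10*(-1 - 78)/3) + 76227)/281304 = ((-10/3 - 10/3*(-79)) + 76227)*(1/281304) = ((-10/3 + 790/3) + 76227)*(1/281304) = (260 + 76227)*(1/281304) = 76487*(1/281304) = 76487/281304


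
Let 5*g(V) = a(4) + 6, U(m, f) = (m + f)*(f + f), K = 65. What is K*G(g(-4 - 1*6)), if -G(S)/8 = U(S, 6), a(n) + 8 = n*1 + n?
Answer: -44928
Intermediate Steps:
U(m, f) = 2*f*(f + m) (U(m, f) = (f + m)*(2*f) = 2*f*(f + m))
a(n) = -8 + 2*n (a(n) = -8 + (n*1 + n) = -8 + (n + n) = -8 + 2*n)
g(V) = 6/5 (g(V) = ((-8 + 2*4) + 6)/5 = ((-8 + 8) + 6)/5 = (0 + 6)/5 = (⅕)*6 = 6/5)
G(S) = -576 - 96*S (G(S) = -16*6*(6 + S) = -8*(72 + 12*S) = -576 - 96*S)
K*G(g(-4 - 1*6)) = 65*(-576 - 96*6/5) = 65*(-576 - 576/5) = 65*(-3456/5) = -44928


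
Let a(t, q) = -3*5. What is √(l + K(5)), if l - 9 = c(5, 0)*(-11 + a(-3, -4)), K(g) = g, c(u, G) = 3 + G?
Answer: 8*I ≈ 8.0*I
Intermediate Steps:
a(t, q) = -15
l = -69 (l = 9 + (3 + 0)*(-11 - 15) = 9 + 3*(-26) = 9 - 78 = -69)
√(l + K(5)) = √(-69 + 5) = √(-64) = 8*I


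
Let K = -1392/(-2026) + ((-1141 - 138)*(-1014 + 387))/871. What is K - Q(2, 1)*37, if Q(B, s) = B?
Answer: 747672443/882323 ≈ 847.39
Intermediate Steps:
K = 812964345/882323 (K = -1392*(-1/2026) - 1279*(-627)*(1/871) = 696/1013 + 801933*(1/871) = 696/1013 + 801933/871 = 812964345/882323 ≈ 921.39)
K - Q(2, 1)*37 = 812964345/882323 - 2*37 = 812964345/882323 - 1*74 = 812964345/882323 - 74 = 747672443/882323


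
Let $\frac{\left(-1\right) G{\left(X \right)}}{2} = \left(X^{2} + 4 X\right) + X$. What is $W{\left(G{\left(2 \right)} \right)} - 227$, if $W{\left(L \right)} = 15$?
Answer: $-212$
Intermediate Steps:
$G{\left(X \right)} = - 10 X - 2 X^{2}$ ($G{\left(X \right)} = - 2 \left(\left(X^{2} + 4 X\right) + X\right) = - 2 \left(X^{2} + 5 X\right) = - 10 X - 2 X^{2}$)
$W{\left(G{\left(2 \right)} \right)} - 227 = 15 - 227 = -212$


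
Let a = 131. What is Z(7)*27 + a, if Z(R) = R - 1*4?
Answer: 212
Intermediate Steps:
Z(R) = -4 + R (Z(R) = R - 4 = -4 + R)
Z(7)*27 + a = (-4 + 7)*27 + 131 = 3*27 + 131 = 81 + 131 = 212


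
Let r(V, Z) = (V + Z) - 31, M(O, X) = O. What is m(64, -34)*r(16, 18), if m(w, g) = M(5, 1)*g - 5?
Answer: -525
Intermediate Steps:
m(w, g) = -5 + 5*g (m(w, g) = 5*g - 5 = -5 + 5*g)
r(V, Z) = -31 + V + Z
m(64, -34)*r(16, 18) = (-5 + 5*(-34))*(-31 + 16 + 18) = (-5 - 170)*3 = -175*3 = -525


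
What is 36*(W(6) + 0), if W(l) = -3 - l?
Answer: -324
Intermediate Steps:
36*(W(6) + 0) = 36*((-3 - 1*6) + 0) = 36*((-3 - 6) + 0) = 36*(-9 + 0) = 36*(-9) = -324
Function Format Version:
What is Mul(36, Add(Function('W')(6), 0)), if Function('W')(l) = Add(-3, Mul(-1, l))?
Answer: -324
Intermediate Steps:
Mul(36, Add(Function('W')(6), 0)) = Mul(36, Add(Add(-3, Mul(-1, 6)), 0)) = Mul(36, Add(Add(-3, -6), 0)) = Mul(36, Add(-9, 0)) = Mul(36, -9) = -324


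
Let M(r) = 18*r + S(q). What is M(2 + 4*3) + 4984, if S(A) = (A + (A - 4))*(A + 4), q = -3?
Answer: 5226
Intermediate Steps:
S(A) = (-4 + 2*A)*(4 + A) (S(A) = (A + (-4 + A))*(4 + A) = (-4 + 2*A)*(4 + A))
M(r) = -10 + 18*r (M(r) = 18*r + (-16 + 2*(-3)**2 + 4*(-3)) = 18*r + (-16 + 2*9 - 12) = 18*r + (-16 + 18 - 12) = 18*r - 10 = -10 + 18*r)
M(2 + 4*3) + 4984 = (-10 + 18*(2 + 4*3)) + 4984 = (-10 + 18*(2 + 12)) + 4984 = (-10 + 18*14) + 4984 = (-10 + 252) + 4984 = 242 + 4984 = 5226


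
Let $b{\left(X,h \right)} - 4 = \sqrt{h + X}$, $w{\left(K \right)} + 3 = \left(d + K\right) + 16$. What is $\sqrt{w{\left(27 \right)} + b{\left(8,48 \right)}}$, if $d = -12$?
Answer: $\sqrt{32 + 2 \sqrt{14}} \approx 6.2836$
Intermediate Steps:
$w{\left(K \right)} = 1 + K$ ($w{\left(K \right)} = -3 + \left(\left(-12 + K\right) + 16\right) = -3 + \left(4 + K\right) = 1 + K$)
$b{\left(X,h \right)} = 4 + \sqrt{X + h}$ ($b{\left(X,h \right)} = 4 + \sqrt{h + X} = 4 + \sqrt{X + h}$)
$\sqrt{w{\left(27 \right)} + b{\left(8,48 \right)}} = \sqrt{\left(1 + 27\right) + \left(4 + \sqrt{8 + 48}\right)} = \sqrt{28 + \left(4 + \sqrt{56}\right)} = \sqrt{28 + \left(4 + 2 \sqrt{14}\right)} = \sqrt{32 + 2 \sqrt{14}}$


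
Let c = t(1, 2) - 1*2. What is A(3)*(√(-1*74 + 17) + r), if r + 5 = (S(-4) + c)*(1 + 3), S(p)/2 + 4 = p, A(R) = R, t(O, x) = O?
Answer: -219 + 3*I*√57 ≈ -219.0 + 22.65*I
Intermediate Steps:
c = -1 (c = 1 - 1*2 = 1 - 2 = -1)
S(p) = -8 + 2*p
r = -73 (r = -5 + ((-8 + 2*(-4)) - 1)*(1 + 3) = -5 + ((-8 - 8) - 1)*4 = -5 + (-16 - 1)*4 = -5 - 17*4 = -5 - 68 = -73)
A(3)*(√(-1*74 + 17) + r) = 3*(√(-1*74 + 17) - 73) = 3*(√(-74 + 17) - 73) = 3*(√(-57) - 73) = 3*(I*√57 - 73) = 3*(-73 + I*√57) = -219 + 3*I*√57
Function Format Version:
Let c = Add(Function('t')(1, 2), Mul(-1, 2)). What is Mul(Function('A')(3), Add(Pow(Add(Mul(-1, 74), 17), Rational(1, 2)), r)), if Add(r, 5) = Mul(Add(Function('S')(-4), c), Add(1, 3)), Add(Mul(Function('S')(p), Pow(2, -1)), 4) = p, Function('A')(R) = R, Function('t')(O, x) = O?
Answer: Add(-219, Mul(3, I, Pow(57, Rational(1, 2)))) ≈ Add(-219.00, Mul(22.650, I))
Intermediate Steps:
c = -1 (c = Add(1, Mul(-1, 2)) = Add(1, -2) = -1)
Function('S')(p) = Add(-8, Mul(2, p))
r = -73 (r = Add(-5, Mul(Add(Add(-8, Mul(2, -4)), -1), Add(1, 3))) = Add(-5, Mul(Add(Add(-8, -8), -1), 4)) = Add(-5, Mul(Add(-16, -1), 4)) = Add(-5, Mul(-17, 4)) = Add(-5, -68) = -73)
Mul(Function('A')(3), Add(Pow(Add(Mul(-1, 74), 17), Rational(1, 2)), r)) = Mul(3, Add(Pow(Add(Mul(-1, 74), 17), Rational(1, 2)), -73)) = Mul(3, Add(Pow(Add(-74, 17), Rational(1, 2)), -73)) = Mul(3, Add(Pow(-57, Rational(1, 2)), -73)) = Mul(3, Add(Mul(I, Pow(57, Rational(1, 2))), -73)) = Mul(3, Add(-73, Mul(I, Pow(57, Rational(1, 2))))) = Add(-219, Mul(3, I, Pow(57, Rational(1, 2))))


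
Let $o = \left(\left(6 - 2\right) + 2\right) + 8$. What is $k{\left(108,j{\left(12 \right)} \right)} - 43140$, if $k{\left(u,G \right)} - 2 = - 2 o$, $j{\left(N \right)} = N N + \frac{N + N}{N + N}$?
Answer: $-43166$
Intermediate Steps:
$o = 14$ ($o = \left(4 + 2\right) + 8 = 6 + 8 = 14$)
$j{\left(N \right)} = 1 + N^{2}$ ($j{\left(N \right)} = N^{2} + \frac{2 N}{2 N} = N^{2} + 2 N \frac{1}{2 N} = N^{2} + 1 = 1 + N^{2}$)
$k{\left(u,G \right)} = -26$ ($k{\left(u,G \right)} = 2 - 28 = -26$)
$k{\left(108,j{\left(12 \right)} \right)} - 43140 = -26 - 43140 = -43166$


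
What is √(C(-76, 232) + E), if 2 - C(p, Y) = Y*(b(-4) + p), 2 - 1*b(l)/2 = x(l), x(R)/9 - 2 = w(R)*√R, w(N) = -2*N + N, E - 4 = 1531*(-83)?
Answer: √(-102011 + 33408*I) ≈ 51.629 + 323.54*I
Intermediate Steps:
E = -127069 (E = 4 + 1531*(-83) = 4 - 127073 = -127069)
w(N) = -N
x(R) = 18 - 9*R^(3/2) (x(R) = 18 + 9*((-R)*√R) = 18 + 9*(-R^(3/2)) = 18 - 9*R^(3/2))
b(l) = -32 + 18*l^(3/2) (b(l) = 4 - 2*(18 - 9*l^(3/2)) = 4 + (-36 + 18*l^(3/2)) = -32 + 18*l^(3/2))
C(p, Y) = 2 - Y*(-32 + p - 144*I) (C(p, Y) = 2 - Y*((-32 + 18*(-4)^(3/2)) + p) = 2 - Y*((-32 + 18*(-8*I)) + p) = 2 - Y*((-32 - 144*I) + p) = 2 - Y*(-32 + p - 144*I))
√(C(-76, 232) + E) = √((2 + 232*(32 + 144*I) - 1*232*(-76)) - 127069) = √((2 + (7424 + 33408*I) + 17632) - 127069) = √((25058 + 33408*I) - 127069) = √(-102011 + 33408*I)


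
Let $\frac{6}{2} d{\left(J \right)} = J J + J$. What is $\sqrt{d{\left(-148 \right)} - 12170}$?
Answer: $i \sqrt{4918} \approx 70.128 i$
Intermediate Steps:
$d{\left(J \right)} = \frac{J}{3} + \frac{J^{2}}{3}$ ($d{\left(J \right)} = \frac{J J + J}{3} = \frac{J^{2} + J}{3} = \frac{J + J^{2}}{3} = \frac{J}{3} + \frac{J^{2}}{3}$)
$\sqrt{d{\left(-148 \right)} - 12170} = \sqrt{\frac{1}{3} \left(-148\right) \left(1 - 148\right) - 12170} = \sqrt{\frac{1}{3} \left(-148\right) \left(-147\right) - 12170} = \sqrt{7252 - 12170} = \sqrt{-4918} = i \sqrt{4918}$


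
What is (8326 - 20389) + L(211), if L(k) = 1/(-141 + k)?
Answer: -844409/70 ≈ -12063.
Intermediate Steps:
(8326 - 20389) + L(211) = (8326 - 20389) + 1/(-141 + 211) = -12063 + 1/70 = -844409/70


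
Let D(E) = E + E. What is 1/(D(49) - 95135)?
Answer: -1/95037 ≈ -1.0522e-5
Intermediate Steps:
D(E) = 2*E
1/(D(49) - 95135) = 1/(2*49 - 95135) = 1/(98 - 95135) = 1/(-95037) = -1/95037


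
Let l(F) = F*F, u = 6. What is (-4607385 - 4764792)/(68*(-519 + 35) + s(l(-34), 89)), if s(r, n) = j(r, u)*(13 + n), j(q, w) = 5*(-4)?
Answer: 9372177/34952 ≈ 268.14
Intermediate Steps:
l(F) = F²
j(q, w) = -20
s(r, n) = -260 - 20*n (s(r, n) = -20*(13 + n) = -260 - 20*n)
(-4607385 - 4764792)/(68*(-519 + 35) + s(l(-34), 89)) = (-4607385 - 4764792)/(68*(-519 + 35) + (-260 - 20*89)) = -9372177/(68*(-484) + (-260 - 1780)) = -9372177/(-32912 - 2040) = -9372177/(-34952) = -9372177*(-1/34952) = 9372177/34952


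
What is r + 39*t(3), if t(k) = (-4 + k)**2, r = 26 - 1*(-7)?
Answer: 72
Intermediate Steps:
r = 33 (r = 26 + 7 = 33)
r + 39*t(3) = 33 + 39*(-4 + 3)**2 = 33 + 39*(-1)**2 = 33 + 39*1 = 33 + 39 = 72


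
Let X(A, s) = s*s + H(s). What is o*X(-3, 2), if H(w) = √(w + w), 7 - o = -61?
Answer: 408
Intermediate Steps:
o = 68 (o = 7 - 1*(-61) = 7 + 61 = 68)
H(w) = √2*√w (H(w) = √(2*w) = √2*√w)
X(A, s) = s² + √2*√s (X(A, s) = s*s + √2*√s = s² + √2*√s)
o*X(-3, 2) = 68*(2² + √2*√2) = 68*(4 + 2) = 68*6 = 408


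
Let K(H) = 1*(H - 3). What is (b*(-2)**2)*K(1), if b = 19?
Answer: -152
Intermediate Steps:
K(H) = -3 + H (K(H) = 1*(-3 + H) = -3 + H)
(b*(-2)**2)*K(1) = (19*(-2)**2)*(-3 + 1) = (19*4)*(-2) = 76*(-2) = -152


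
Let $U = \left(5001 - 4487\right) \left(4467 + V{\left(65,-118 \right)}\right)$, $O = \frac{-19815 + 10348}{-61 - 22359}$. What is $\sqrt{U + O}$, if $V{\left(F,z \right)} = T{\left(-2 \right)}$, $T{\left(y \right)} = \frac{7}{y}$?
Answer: $\frac{\sqrt{288303532182435}}{11210} \approx 1514.7$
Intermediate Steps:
$O = \frac{9467}{22420}$ ($O = - \frac{9467}{-22420} = \left(-9467\right) \left(- \frac{1}{22420}\right) = \frac{9467}{22420} \approx 0.42226$)
$V{\left(F,z \right)} = - \frac{7}{2}$ ($V{\left(F,z \right)} = \frac{7}{-2} = 7 \left(- \frac{1}{2}\right) = - \frac{7}{2}$)
$U = 2294239$ ($U = \left(5001 - 4487\right) \left(4467 - \frac{7}{2}\right) = 514 \cdot \frac{8927}{2} = 2294239$)
$\sqrt{U + O} = \sqrt{2294239 + \frac{9467}{22420}} = \sqrt{\frac{51436847847}{22420}} = \frac{\sqrt{288303532182435}}{11210}$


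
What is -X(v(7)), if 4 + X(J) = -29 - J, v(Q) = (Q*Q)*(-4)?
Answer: -163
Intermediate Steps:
v(Q) = -4*Q² (v(Q) = Q²*(-4) = -4*Q²)
X(J) = -33 - J (X(J) = -4 + (-29 - J) = -33 - J)
-X(v(7)) = -(-33 - (-4)*7²) = -(-33 - (-4)*49) = -(-33 - 1*(-196)) = -(-33 + 196) = -1*163 = -163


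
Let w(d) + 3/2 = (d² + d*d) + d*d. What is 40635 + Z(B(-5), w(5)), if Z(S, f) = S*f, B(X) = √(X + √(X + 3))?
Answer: 40635 + 147*√(-5 + I*√2)/2 ≈ 40658.0 + 165.96*I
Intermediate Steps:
w(d) = -3/2 + 3*d² (w(d) = -3/2 + ((d² + d*d) + d*d) = -3/2 + ((d² + d²) + d²) = -3/2 + (2*d² + d²) = -3/2 + 3*d²)
B(X) = √(X + √(3 + X))
40635 + Z(B(-5), w(5)) = 40635 + √(-5 + √(3 - 5))*(-3/2 + 3*5²) = 40635 + √(-5 + √(-2))*(-3/2 + 3*25) = 40635 + √(-5 + I*√2)*(-3/2 + 75) = 40635 + √(-5 + I*√2)*(147/2) = 40635 + 147*√(-5 + I*√2)/2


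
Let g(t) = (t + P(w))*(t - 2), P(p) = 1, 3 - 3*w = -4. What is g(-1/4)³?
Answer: -19683/4096 ≈ -4.8054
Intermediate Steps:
w = 7/3 (w = 1 - ⅓*(-4) = 1 + 4/3 = 7/3 ≈ 2.3333)
g(t) = (1 + t)*(-2 + t) (g(t) = (t + 1)*(t - 2) = (1 + t)*(-2 + t))
g(-1/4)³ = (-2 + (-1/4)² - (-1)/4)³ = (-2 + (-1*¼)² - (-1)/4)³ = (-2 + (-¼)² - 1*(-¼))³ = (-2 + 1/16 + ¼)³ = (-27/16)³ = -19683/4096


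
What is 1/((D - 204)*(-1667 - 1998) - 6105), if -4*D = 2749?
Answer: 4/13041305 ≈ 3.0672e-7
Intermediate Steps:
D = -2749/4 (D = -1/4*2749 = -2749/4 ≈ -687.25)
1/((D - 204)*(-1667 - 1998) - 6105) = 1/((-2749/4 - 204)*(-1667 - 1998) - 6105) = 1/(-3565/4*(-3665) - 6105) = 1/(13065725/4 - 6105) = 1/(13041305/4) = 4/13041305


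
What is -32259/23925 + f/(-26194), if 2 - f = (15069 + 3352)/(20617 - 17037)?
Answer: -201653521417/149570359400 ≈ -1.3482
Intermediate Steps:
f = -11261/3580 (f = 2 - (15069 + 3352)/(20617 - 17037) = 2 - 18421/3580 = -11261/3580 ≈ -3.1455)
-32259/23925 + f/(-26194) = -32259/23925 - 11261/3580/(-26194) = -32259*1/23925 - 11261/3580*(-1/26194) = -10753/7975 + 11261/93774520 = -201653521417/149570359400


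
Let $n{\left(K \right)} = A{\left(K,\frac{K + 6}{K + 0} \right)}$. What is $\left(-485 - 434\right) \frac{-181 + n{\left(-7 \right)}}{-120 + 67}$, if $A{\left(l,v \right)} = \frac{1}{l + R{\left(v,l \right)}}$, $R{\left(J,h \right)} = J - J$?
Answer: $- \frac{1165292}{371} \approx -3140.9$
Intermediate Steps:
$R{\left(J,h \right)} = 0$
$A{\left(l,v \right)} = \frac{1}{l}$ ($A{\left(l,v \right)} = \frac{1}{l + 0} = \frac{1}{l}$)
$n{\left(K \right)} = \frac{1}{K}$
$\left(-485 - 434\right) \frac{-181 + n{\left(-7 \right)}}{-120 + 67} = \left(-485 - 434\right) \frac{-181 + \frac{1}{-7}}{-120 + 67} = - 919 \frac{-181 - \frac{1}{7}}{-53} = - 919 \left(\left(- \frac{1268}{7}\right) \left(- \frac{1}{53}\right)\right) = \left(-919\right) \frac{1268}{371} = - \frac{1165292}{371}$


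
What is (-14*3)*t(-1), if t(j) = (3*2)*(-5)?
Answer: 1260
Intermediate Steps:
t(j) = -30 (t(j) = 6*(-5) = -30)
(-14*3)*t(-1) = -14*3*(-30) = -42*(-30) = 1260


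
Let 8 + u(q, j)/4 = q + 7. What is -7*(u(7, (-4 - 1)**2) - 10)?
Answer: -98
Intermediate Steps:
u(q, j) = -4 + 4*q (u(q, j) = -32 + 4*(q + 7) = -32 + 4*(7 + q) = -32 + (28 + 4*q) = -4 + 4*q)
-7*(u(7, (-4 - 1)**2) - 10) = -7*((-4 + 4*7) - 10) = -7*((-4 + 28) - 10) = -7*(24 - 10) = -7*14 = -98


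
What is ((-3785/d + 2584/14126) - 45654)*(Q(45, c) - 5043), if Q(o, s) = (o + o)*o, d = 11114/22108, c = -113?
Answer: 2072770755412920/39249091 ≈ 5.2811e+7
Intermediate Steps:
d = 5557/11054 (d = 11114*(1/22108) = 5557/11054 ≈ 0.50271)
Q(o, s) = 2*o**2 (Q(o, s) = (2*o)*o = 2*o**2)
((-3785/d + 2584/14126) - 45654)*(Q(45, c) - 5043) = ((-3785/5557/11054 + 2584/14126) - 45654)*(2*45**2 - 5043) = ((-3785*11054/5557 + 2584*(1/14126)) - 45654)*(2*2025 - 5043) = ((-41839390/5557 + 1292/7063) - 45654)*(4050 - 5043) = (-295504431926/39249091 - 45654)*(-993) = -2087382432440/39249091*(-993) = 2072770755412920/39249091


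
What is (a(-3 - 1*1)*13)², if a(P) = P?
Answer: 2704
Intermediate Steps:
(a(-3 - 1*1)*13)² = ((-3 - 1*1)*13)² = ((-3 - 1)*13)² = (-4*13)² = (-52)² = 2704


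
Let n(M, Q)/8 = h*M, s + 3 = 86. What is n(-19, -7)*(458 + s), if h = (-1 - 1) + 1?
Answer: 82232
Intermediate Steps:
s = 83 (s = -3 + 86 = 83)
h = -1 (h = -2 + 1 = -1)
n(M, Q) = -8*M (n(M, Q) = 8*(-M) = -8*M)
n(-19, -7)*(458 + s) = (-8*(-19))*(458 + 83) = 152*541 = 82232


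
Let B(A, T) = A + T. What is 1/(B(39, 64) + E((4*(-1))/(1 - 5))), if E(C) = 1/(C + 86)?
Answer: 87/8962 ≈ 0.0097077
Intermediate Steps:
E(C) = 1/(86 + C)
1/(B(39, 64) + E((4*(-1))/(1 - 5))) = 1/((39 + 64) + 1/(86 + (4*(-1))/(1 - 5))) = 1/(103 + 1/(86 - 4/(-4))) = 1/(103 + 1/(86 - 4*(-¼))) = 1/(103 + 1/(86 + 1)) = 1/(103 + 1/87) = 1/(8962/87) = 87/8962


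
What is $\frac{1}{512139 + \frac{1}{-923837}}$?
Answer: $\frac{923837}{473132957342} \approx 1.9526 \cdot 10^{-6}$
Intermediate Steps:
$\frac{1}{512139 + \frac{1}{-923837}} = \frac{1}{512139 - \frac{1}{923837}} = \frac{1}{\frac{473132957342}{923837}} = \frac{923837}{473132957342}$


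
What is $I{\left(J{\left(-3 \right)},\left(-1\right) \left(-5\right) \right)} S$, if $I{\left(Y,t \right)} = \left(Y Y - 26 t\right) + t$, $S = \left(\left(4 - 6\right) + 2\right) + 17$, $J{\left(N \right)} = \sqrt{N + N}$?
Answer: $-2227$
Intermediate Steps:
$J{\left(N \right)} = \sqrt{2} \sqrt{N}$ ($J{\left(N \right)} = \sqrt{2 N} = \sqrt{2} \sqrt{N}$)
$S = 17$ ($S = \left(-2 + 2\right) + 17 = 0 + 17 = 17$)
$I{\left(Y,t \right)} = Y^{2} - 25 t$ ($I{\left(Y,t \right)} = \left(Y^{2} - 26 t\right) + t = Y^{2} - 25 t$)
$I{\left(J{\left(-3 \right)},\left(-1\right) \left(-5\right) \right)} S = \left(\left(\sqrt{2} \sqrt{-3}\right)^{2} - 25 \left(\left(-1\right) \left(-5\right)\right)\right) 17 = \left(\left(\sqrt{2} i \sqrt{3}\right)^{2} - 125\right) 17 = \left(\left(i \sqrt{6}\right)^{2} - 125\right) 17 = \left(-6 - 125\right) 17 = \left(-131\right) 17 = -2227$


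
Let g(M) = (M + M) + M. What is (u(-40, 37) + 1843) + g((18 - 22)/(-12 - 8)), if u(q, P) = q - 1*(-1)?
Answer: 9023/5 ≈ 1804.6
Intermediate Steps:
u(q, P) = 1 + q (u(q, P) = q + 1 = 1 + q)
g(M) = 3*M (g(M) = 2*M + M = 3*M)
(u(-40, 37) + 1843) + g((18 - 22)/(-12 - 8)) = ((1 - 40) + 1843) + 3*((18 - 22)/(-12 - 8)) = (-39 + 1843) + 3*(-4/(-20)) = 1804 + 3*(-4*(-1/20)) = 1804 + 3*(⅕) = 1804 + ⅗ = 9023/5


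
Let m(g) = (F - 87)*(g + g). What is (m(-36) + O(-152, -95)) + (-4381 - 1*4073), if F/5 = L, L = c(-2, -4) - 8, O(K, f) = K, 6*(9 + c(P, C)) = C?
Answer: 4018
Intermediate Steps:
c(P, C) = -9 + C/6
L = -53/3 (L = (-9 + (1/6)*(-4)) - 8 = (-9 - 2/3) - 8 = -29/3 - 8 = -53/3 ≈ -17.667)
F = -265/3 (F = 5*(-53/3) = -265/3 ≈ -88.333)
m(g) = -1052*g/3 (m(g) = (-265/3 - 87)*(g + g) = -1052*g/3)
(m(-36) + O(-152, -95)) + (-4381 - 1*4073) = (-1052/3*(-36) - 152) + (-4381 - 1*4073) = (12624 - 152) + (-4381 - 4073) = 12472 - 8454 = 4018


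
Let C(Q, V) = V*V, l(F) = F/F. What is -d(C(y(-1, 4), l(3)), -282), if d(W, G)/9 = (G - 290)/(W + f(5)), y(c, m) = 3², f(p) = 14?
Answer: 1716/5 ≈ 343.20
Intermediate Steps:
y(c, m) = 9
l(F) = 1
C(Q, V) = V²
d(W, G) = 9*(-290 + G)/(14 + W) (d(W, G) = 9*((G - 290)/(W + 14)) = 9*((-290 + G)/(14 + W)) = 9*(-290 + G)/(14 + W))
-d(C(y(-1, 4), l(3)), -282) = -9*(-290 - 282)/(14 + 1²) = -9*(-572)/(14 + 1) = -9*(-572)/15 = -1*(-1716/5) = 1716/5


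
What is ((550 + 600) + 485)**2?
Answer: 2673225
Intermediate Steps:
((550 + 600) + 485)**2 = (1150 + 485)**2 = 1635**2 = 2673225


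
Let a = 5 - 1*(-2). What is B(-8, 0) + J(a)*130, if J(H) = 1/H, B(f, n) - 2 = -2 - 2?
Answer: 116/7 ≈ 16.571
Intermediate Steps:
a = 7 (a = 5 + 2 = 7)
B(f, n) = -2 (B(f, n) = 2 + (-2 - 2) = 2 - 4 = -2)
B(-8, 0) + J(a)*130 = -2 + 130/7 = 116/7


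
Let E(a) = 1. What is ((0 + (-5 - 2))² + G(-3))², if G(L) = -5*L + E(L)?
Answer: 4225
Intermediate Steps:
G(L) = 1 - 5*L (G(L) = -5*L + 1 = 1 - 5*L)
((0 + (-5 - 2))² + G(-3))² = ((0 + (-5 - 2))² + (1 - 5*(-3)))² = ((0 - 7)² + (1 + 15))² = ((-7)² + 16)² = (49 + 16)² = 65² = 4225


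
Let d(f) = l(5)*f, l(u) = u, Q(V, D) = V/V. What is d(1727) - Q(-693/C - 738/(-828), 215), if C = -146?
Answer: 8634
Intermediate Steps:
Q(V, D) = 1
d(f) = 5*f
d(1727) - Q(-693/C - 738/(-828), 215) = 5*1727 - 1*1 = 8635 - 1 = 8634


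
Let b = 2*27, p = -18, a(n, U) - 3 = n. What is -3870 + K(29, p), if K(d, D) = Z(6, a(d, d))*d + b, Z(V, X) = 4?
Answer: -3700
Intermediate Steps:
a(n, U) = 3 + n
b = 54
K(d, D) = 54 + 4*d (K(d, D) = 4*d + 54 = 54 + 4*d)
-3870 + K(29, p) = -3870 + (54 + 4*29) = -3870 + (54 + 116) = -3870 + 170 = -3700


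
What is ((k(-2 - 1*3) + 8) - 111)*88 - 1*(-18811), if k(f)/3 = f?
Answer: 8427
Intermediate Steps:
k(f) = 3*f
((k(-2 - 1*3) + 8) - 111)*88 - 1*(-18811) = ((3*(-2 - 1*3) + 8) - 111)*88 - 1*(-18811) = ((3*(-2 - 3) + 8) - 111)*88 + 18811 = ((3*(-5) + 8) - 111)*88 + 18811 = ((-15 + 8) - 111)*88 + 18811 = (-7 - 111)*88 + 18811 = -118*88 + 18811 = -10384 + 18811 = 8427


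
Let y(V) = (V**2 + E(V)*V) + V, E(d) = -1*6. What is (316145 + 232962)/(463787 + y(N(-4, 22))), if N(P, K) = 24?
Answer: 42239/35711 ≈ 1.1828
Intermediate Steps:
E(d) = -6
y(V) = V**2 - 5*V (y(V) = (V**2 - 6*V) + V = V**2 - 5*V)
(316145 + 232962)/(463787 + y(N(-4, 22))) = (316145 + 232962)/(463787 + 24*(-5 + 24)) = 549107/(463787 + 24*19) = 549107/(463787 + 456) = 549107/464243 = 549107*(1/464243) = 42239/35711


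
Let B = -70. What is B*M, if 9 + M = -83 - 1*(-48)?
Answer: 3080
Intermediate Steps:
M = -44 (M = -9 + (-83 - 1*(-48)) = -9 + (-83 + 48) = -9 - 35 = -44)
B*M = -70*(-44) = 3080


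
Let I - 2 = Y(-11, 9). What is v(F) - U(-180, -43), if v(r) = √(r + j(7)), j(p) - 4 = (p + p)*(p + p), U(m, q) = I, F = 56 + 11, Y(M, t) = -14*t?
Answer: 124 + √267 ≈ 140.34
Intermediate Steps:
I = -124 (I = 2 - 14*9 = 2 - 126 = -124)
F = 67
U(m, q) = -124
j(p) = 4 + 4*p² (j(p) = 4 + (p + p)*(p + p) = 4 + (2*p)*(2*p) = 4 + 4*p²)
v(r) = √(200 + r) (v(r) = √(r + (4 + 4*7²)) = √(r + (4 + 4*49)) = √(r + (4 + 196)) = √(r + 200) = √(200 + r))
v(F) - U(-180, -43) = √(200 + 67) - 1*(-124) = √267 + 124 = 124 + √267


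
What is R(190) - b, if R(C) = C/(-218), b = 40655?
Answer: -4431490/109 ≈ -40656.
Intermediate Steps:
R(C) = -C/218 (R(C) = C*(-1/218) = -C/218)
R(190) - b = -1/218*190 - 1*40655 = -95/109 - 40655 = -4431490/109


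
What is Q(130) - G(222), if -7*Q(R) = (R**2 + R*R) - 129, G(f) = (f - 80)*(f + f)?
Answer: -475007/7 ≈ -67858.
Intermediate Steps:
G(f) = 2*f*(-80 + f) (G(f) = (-80 + f)*(2*f) = 2*f*(-80 + f))
Q(R) = 129/7 - 2*R**2/7 (Q(R) = -((R**2 + R*R) - 129)/7 = -((R**2 + R**2) - 129)/7 = -(2*R**2 - 129)/7 = -(-129 + 2*R**2)/7 = 129/7 - 2*R**2/7)
Q(130) - G(222) = (129/7 - 2/7*130**2) - 2*222*(-80 + 222) = (129/7 - 2/7*16900) - 2*222*142 = (129/7 - 33800/7) - 1*63048 = -33671/7 - 63048 = -475007/7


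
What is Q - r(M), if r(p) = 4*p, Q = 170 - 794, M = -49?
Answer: -428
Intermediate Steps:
Q = -624
Q - r(M) = -624 - 4*(-49) = -624 - 1*(-196) = -624 + 196 = -428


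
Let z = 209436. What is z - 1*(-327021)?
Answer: 536457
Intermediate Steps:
z - 1*(-327021) = 209436 - 1*(-327021) = 209436 + 327021 = 536457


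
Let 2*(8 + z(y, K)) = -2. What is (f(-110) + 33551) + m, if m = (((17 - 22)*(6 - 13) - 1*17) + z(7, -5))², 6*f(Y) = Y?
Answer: 100841/3 ≈ 33614.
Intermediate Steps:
z(y, K) = -9 (z(y, K) = -8 + (½)*(-2) = -8 - 1 = -9)
f(Y) = Y/6
m = 81 (m = (((17 - 22)*(6 - 13) - 1*17) - 9)² = ((-5*(-7) - 17) - 9)² = ((35 - 17) - 9)² = (18 - 9)² = 9² = 81)
(f(-110) + 33551) + m = ((⅙)*(-110) + 33551) + 81 = (-55/3 + 33551) + 81 = 100598/3 + 81 = 100841/3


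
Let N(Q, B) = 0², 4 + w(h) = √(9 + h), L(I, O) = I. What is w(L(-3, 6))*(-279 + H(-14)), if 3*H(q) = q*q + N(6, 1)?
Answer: 2564/3 - 641*√6/3 ≈ 331.29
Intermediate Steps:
w(h) = -4 + √(9 + h)
N(Q, B) = 0
H(q) = q²/3 (H(q) = (q*q + 0)/3 = (q² + 0)/3 = q²/3)
w(L(-3, 6))*(-279 + H(-14)) = (-4 + √(9 - 3))*(-279 + (⅓)*(-14)²) = (-4 + √6)*(-279 + (⅓)*196) = (-4 + √6)*(-279 + 196/3) = (-4 + √6)*(-641/3) = 2564/3 - 641*√6/3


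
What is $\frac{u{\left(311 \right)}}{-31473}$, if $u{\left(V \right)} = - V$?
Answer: $\frac{311}{31473} \approx 0.0098815$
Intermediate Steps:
$\frac{u{\left(311 \right)}}{-31473} = \frac{\left(-1\right) 311}{-31473} = \left(-311\right) \left(- \frac{1}{31473}\right) = \frac{311}{31473}$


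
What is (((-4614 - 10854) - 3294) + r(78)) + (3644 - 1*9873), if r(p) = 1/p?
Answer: -1949297/78 ≈ -24991.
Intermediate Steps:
(((-4614 - 10854) - 3294) + r(78)) + (3644 - 1*9873) = (((-4614 - 10854) - 3294) + 1/78) + (3644 - 1*9873) = ((-15468 - 3294) + 1/78) + (3644 - 9873) = (-18762 + 1/78) - 6229 = -1463435/78 - 6229 = -1949297/78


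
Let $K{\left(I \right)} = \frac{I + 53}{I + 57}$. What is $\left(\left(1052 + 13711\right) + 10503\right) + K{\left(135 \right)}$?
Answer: $\frac{1212815}{48} \approx 25267.0$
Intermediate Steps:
$K{\left(I \right)} = \frac{53 + I}{57 + I}$
$\left(\left(1052 + 13711\right) + 10503\right) + K{\left(135 \right)} = \left(\left(1052 + 13711\right) + 10503\right) + \frac{53 + 135}{57 + 135} = \left(14763 + 10503\right) + \frac{1}{192} \cdot 188 = 25266 + \frac{1}{192} \cdot 188 = 25266 + \frac{47}{48} = \frac{1212815}{48}$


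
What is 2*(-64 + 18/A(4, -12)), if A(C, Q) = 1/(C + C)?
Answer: 160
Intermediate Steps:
A(C, Q) = 1/(2*C)
2*(-64 + 18/A(4, -12)) = 2*(-64 + 18/(((1/2)/4))) = 2*(-64 + 18/(((1/2)*(1/4)))) = 2*(-64 + 18/(1/8)) = 2*(-64 + 18*8) = 2*(-64 + 144) = 2*80 = 160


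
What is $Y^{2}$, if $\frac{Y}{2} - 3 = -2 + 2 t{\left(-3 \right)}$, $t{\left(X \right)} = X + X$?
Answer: $484$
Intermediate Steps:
$t{\left(X \right)} = 2 X$
$Y = -22$ ($Y = 6 + 2 \left(-2 + 2 \cdot 2 \left(-3\right)\right) = 6 + 2 \left(-2 + 2 \left(-6\right)\right) = 6 + 2 \left(-2 - 12\right) = 6 + 2 \left(-14\right) = 6 - 28 = -22$)
$Y^{2} = \left(-22\right)^{2} = 484$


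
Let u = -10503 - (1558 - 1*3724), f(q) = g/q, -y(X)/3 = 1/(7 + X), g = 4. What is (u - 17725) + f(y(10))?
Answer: -78254/3 ≈ -26085.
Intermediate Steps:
y(X) = -3/(7 + X)
f(q) = 4/q
u = -8337 (u = -10503 - (1558 - 3724) = -10503 - 1*(-2166) = -10503 + 2166 = -8337)
(u - 17725) + f(y(10)) = (-8337 - 17725) + 4/((-3/(7 + 10))) = -26062 + 4/((-3/17)) = -26062 + 4/((-3*1/17)) = -26062 + 4/(-3/17) = -26062 + 4*(-17/3) = -26062 - 68/3 = -78254/3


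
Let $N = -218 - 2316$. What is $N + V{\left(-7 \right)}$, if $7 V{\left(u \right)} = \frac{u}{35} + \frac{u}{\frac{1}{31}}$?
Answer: $- \frac{89776}{35} \approx -2565.0$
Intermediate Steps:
$V{\left(u \right)} = \frac{1086 u}{245}$ ($V{\left(u \right)} = \frac{\frac{u}{35} + \frac{u}{\frac{1}{31}}}{7} = \frac{u \frac{1}{35} + u \frac{1}{\frac{1}{31}}}{7} = \frac{\frac{u}{35} + u 31}{7} = \frac{\frac{u}{35} + 31 u}{7} = \frac{\frac{1086}{35} u}{7} = \frac{1086 u}{245}$)
$N = -2534$
$N + V{\left(-7 \right)} = -2534 + \frac{1086}{245} \left(-7\right) = -2534 - \frac{1086}{35} = - \frac{89776}{35}$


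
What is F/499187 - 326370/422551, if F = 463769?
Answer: 33046393529/210931966037 ≈ 0.15667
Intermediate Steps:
F/499187 - 326370/422551 = 463769/499187 - 326370/422551 = 33046393529/210931966037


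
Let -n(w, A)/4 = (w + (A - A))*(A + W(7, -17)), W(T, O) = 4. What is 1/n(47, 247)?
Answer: -1/47188 ≈ -2.1192e-5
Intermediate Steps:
n(w, A) = -4*w*(4 + A) (n(w, A) = -4*(w + (A - A))*(A + 4) = -4*(w + 0)*(4 + A) = -4*w*(4 + A))
1/n(47, 247) = 1/(-4*47*(4 + 247)) = 1/(-4*47*251) = 1/(-47188) = -1/47188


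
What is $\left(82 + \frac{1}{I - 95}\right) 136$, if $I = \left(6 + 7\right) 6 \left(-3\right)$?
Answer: $\frac{3668872}{329} \approx 11152.0$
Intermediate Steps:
$I = -234$ ($I = 13 \left(-18\right) = -234$)
$\left(82 + \frac{1}{I - 95}\right) 136 = \left(82 + \frac{1}{-234 - 95}\right) 136 = \left(82 + \frac{1}{-329}\right) 136 = \left(82 - \frac{1}{329}\right) 136 = \frac{26977}{329} \cdot 136 = \frac{3668872}{329}$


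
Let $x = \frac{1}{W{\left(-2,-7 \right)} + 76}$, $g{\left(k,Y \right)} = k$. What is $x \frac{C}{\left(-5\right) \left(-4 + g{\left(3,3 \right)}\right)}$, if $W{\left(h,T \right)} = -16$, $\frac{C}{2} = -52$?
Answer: $- \frac{26}{75} \approx -0.34667$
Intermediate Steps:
$C = -104$ ($C = 2 \left(-52\right) = -104$)
$x = \frac{1}{60}$ ($x = \frac{1}{-16 + 76} = \frac{1}{60} \approx 0.016667$)
$x \frac{C}{\left(-5\right) \left(-4 + g{\left(3,3 \right)}\right)} = \frac{\left(-104\right) \frac{1}{\left(-5\right) \left(-4 + 3\right)}}{60} = \frac{\left(-104\right) \frac{1}{\left(-5\right) \left(-1\right)}}{60} = \frac{\left(-104\right) \frac{1}{5}}{60} = \frac{1}{60} \left(- \frac{104}{5}\right) = - \frac{26}{75}$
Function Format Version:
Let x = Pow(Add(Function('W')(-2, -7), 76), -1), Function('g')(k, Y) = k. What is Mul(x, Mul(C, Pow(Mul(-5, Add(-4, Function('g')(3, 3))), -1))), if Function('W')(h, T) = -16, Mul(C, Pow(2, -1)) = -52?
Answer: Rational(-26, 75) ≈ -0.34667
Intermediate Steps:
C = -104 (C = Mul(2, -52) = -104)
x = Rational(1, 60) (x = Pow(Add(-16, 76), -1) = Pow(60, -1) = Rational(1, 60) ≈ 0.016667)
Mul(x, Mul(C, Pow(Mul(-5, Add(-4, Function('g')(3, 3))), -1))) = Mul(Rational(1, 60), Mul(-104, Pow(Mul(-5, Add(-4, 3)), -1))) = Mul(Rational(1, 60), Mul(-104, Pow(Mul(-5, -1), -1))) = Mul(Rational(1, 60), Mul(-104, Pow(5, -1))) = Mul(Rational(1, 60), Mul(-104, Rational(1, 5))) = Mul(Rational(1, 60), Rational(-104, 5)) = Rational(-26, 75)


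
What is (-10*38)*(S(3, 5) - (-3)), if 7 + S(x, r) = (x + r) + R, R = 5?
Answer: -3420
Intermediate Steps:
S(x, r) = -2 + r + x (S(x, r) = -7 + ((x + r) + 5) = -7 + ((r + x) + 5) = -7 + (5 + r + x) = -2 + r + x)
(-10*38)*(S(3, 5) - (-3)) = (-10*38)*((-2 + 5 + 3) - (-3)) = -380*(6 - 1*(-3)) = -380*(6 + 3) = -380*9 = -3420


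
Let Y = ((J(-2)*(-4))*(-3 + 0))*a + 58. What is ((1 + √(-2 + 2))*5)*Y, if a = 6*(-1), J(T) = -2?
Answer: 1010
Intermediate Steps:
a = -6
Y = 202 (Y = ((-2*(-4))*(-3 + 0))*(-6) + 58 = (8*(-3))*(-6) + 58 = -24*(-6) + 58 = 144 + 58 = 202)
((1 + √(-2 + 2))*5)*Y = ((1 + √(-2 + 2))*5)*202 = ((1 + √0)*5)*202 = ((1 + 0)*5)*202 = (1*5)*202 = 5*202 = 1010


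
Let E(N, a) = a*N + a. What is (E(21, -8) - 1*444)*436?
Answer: -270320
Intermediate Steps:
E(N, a) = a + N*a (E(N, a) = N*a + a = a + N*a)
(E(21, -8) - 1*444)*436 = (-8*(1 + 21) - 1*444)*436 = (-8*22 - 444)*436 = (-176 - 444)*436 = -620*436 = -270320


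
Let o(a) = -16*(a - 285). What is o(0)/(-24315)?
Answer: -304/1621 ≈ -0.18754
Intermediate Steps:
o(a) = 4560 - 16*a (o(a) = -16*(-285 + a) = 4560 - 16*a)
o(0)/(-24315) = (4560 - 16*0)/(-24315) = (4560 + 0)*(-1/24315) = 4560*(-1/24315) = -304/1621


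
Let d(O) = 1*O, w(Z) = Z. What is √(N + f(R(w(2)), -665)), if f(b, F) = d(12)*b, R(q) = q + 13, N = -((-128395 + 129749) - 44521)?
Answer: √43347 ≈ 208.20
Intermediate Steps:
d(O) = O
N = 43167 (N = -(1354 - 44521) = -1*(-43167) = 43167)
R(q) = 13 + q
f(b, F) = 12*b
√(N + f(R(w(2)), -665)) = √(43167 + 12*(13 + 2)) = √(43167 + 12*15) = √(43167 + 180) = √43347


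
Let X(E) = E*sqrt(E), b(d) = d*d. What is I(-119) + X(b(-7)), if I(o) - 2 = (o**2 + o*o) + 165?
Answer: 28832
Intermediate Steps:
I(o) = 167 + 2*o**2 (I(o) = 2 + ((o**2 + o*o) + 165) = 2 + ((o**2 + o**2) + 165) = 2 + (2*o**2 + 165) = 2 + (165 + 2*o**2) = 167 + 2*o**2)
b(d) = d**2
X(E) = E**(3/2)
I(-119) + X(b(-7)) = (167 + 2*(-119)**2) + ((-7)**2)**(3/2) = (167 + 2*14161) + 49**(3/2) = (167 + 28322) + 343 = 28489 + 343 = 28832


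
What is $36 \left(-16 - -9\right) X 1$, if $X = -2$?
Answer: $504$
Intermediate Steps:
$36 \left(-16 - -9\right) X 1 = 36 \left(-16 - -9\right) \left(\left(-2\right) 1\right) = 36 \left(-16 + 9\right) \left(-2\right) = 36 \left(-7\right) \left(-2\right) = \left(-252\right) \left(-2\right) = 504$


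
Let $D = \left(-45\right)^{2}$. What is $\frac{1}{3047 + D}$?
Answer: $\frac{1}{5072} \approx 0.00019716$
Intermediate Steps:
$D = 2025$
$\frac{1}{3047 + D} = \frac{1}{3047 + 2025} = \frac{1}{5072}$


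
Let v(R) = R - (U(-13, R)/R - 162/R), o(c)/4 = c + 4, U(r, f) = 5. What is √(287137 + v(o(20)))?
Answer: 5*√6617886/24 ≈ 535.94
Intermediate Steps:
o(c) = 16 + 4*c (o(c) = 4*(c + 4) = 4*(4 + c) = 16 + 4*c)
v(R) = R + 157/R (v(R) = R - (5/R - 162/R) = R - (-157)/R = R + 157/R)
√(287137 + v(o(20))) = √(287137 + ((16 + 4*20) + 157/(16 + 4*20))) = √(287137 + ((16 + 80) + 157/(16 + 80))) = √(287137 + (96 + 157/96)) = √(287137 + 9373/96) = √(27574525/96) = 5*√6617886/24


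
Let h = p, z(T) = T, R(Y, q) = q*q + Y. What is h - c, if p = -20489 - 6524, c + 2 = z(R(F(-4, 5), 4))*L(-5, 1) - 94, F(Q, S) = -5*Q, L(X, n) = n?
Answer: -26953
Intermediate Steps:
R(Y, q) = Y + q**2 (R(Y, q) = q**2 + Y = Y + q**2)
c = -60 (c = -2 + ((-5*(-4) + 4**2)*1 - 94) = -2 + ((20 + 16)*1 - 94) = -2 + (36*1 - 94) = -2 + (36 - 94) = -2 - 58 = -60)
p = -27013
h = -27013
h - c = -27013 - 1*(-60) = -27013 + 60 = -26953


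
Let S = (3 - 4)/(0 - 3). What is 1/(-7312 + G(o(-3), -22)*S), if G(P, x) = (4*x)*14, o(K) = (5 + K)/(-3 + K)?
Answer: -3/23168 ≈ -0.00012949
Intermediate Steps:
o(K) = (5 + K)/(-3 + K)
G(P, x) = 56*x
S = ⅓ (S = -1/(-3) = -1*(-⅓) = ⅓ ≈ 0.33333)
1/(-7312 + G(o(-3), -22)*S) = 1/(-7312 + (56*(-22))*(⅓)) = 1/(-7312 - 1232*⅓) = 1/(-7312 - 1232/3) = 1/(-23168/3) = -3/23168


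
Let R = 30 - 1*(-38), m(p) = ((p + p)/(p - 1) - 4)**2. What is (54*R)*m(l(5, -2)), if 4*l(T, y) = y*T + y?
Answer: 22950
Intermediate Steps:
l(T, y) = y/4 + T*y/4 (l(T, y) = (y*T + y)/4 = (T*y + y)/4 = (y + T*y)/4 = y/4 + T*y/4)
m(p) = (-4 + 2*p/(-1 + p))**2 (m(p) = ((2*p)/(-1 + p) - 4)**2 = (2*p/(-1 + p) - 4)**2 = (-4 + 2*p/(-1 + p))**2)
R = 68 (R = 30 + 38 = 68)
(54*R)*m(l(5, -2)) = (54*68)*(4*(-2 + (1/4)*(-2)*(1 + 5))**2/(-1 + (1/4)*(-2)*(1 + 5))**2) = 3672*(4*(-2 + (1/4)*(-2)*6)**2/(-1 + (1/4)*(-2)*6)**2) = 3672*(4*(-2 - 3)**2/(-1 - 3)**2) = 3672*(4*(-5)**2/(-4)**2) = 3672*(4*(1/16)*25) = 3672*(25/4) = 22950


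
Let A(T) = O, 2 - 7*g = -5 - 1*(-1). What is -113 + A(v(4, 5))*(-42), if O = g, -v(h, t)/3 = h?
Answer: -149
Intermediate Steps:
v(h, t) = -3*h
g = 6/7 (g = 2/7 - (-5 - 1*(-1))/7 = 2/7 - (-5 + 1)/7 = 2/7 - ⅐*(-4) = 2/7 + 4/7 = 6/7 ≈ 0.85714)
O = 6/7 ≈ 0.85714
A(T) = 6/7
-113 + A(v(4, 5))*(-42) = -113 + (6/7)*(-42) = -113 - 36 = -149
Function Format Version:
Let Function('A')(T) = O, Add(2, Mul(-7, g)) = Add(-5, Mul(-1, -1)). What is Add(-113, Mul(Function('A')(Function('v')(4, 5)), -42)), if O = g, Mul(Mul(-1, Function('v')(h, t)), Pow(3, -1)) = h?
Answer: -149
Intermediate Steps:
Function('v')(h, t) = Mul(-3, h)
g = Rational(6, 7) (g = Add(Rational(2, 7), Mul(Rational(-1, 7), Add(-5, Mul(-1, -1)))) = Add(Rational(2, 7), Mul(Rational(-1, 7), Add(-5, 1))) = Add(Rational(2, 7), Mul(Rational(-1, 7), -4)) = Add(Rational(2, 7), Rational(4, 7)) = Rational(6, 7) ≈ 0.85714)
O = Rational(6, 7) ≈ 0.85714
Function('A')(T) = Rational(6, 7)
Add(-113, Mul(Function('A')(Function('v')(4, 5)), -42)) = Add(-113, Mul(Rational(6, 7), -42)) = Add(-113, -36) = -149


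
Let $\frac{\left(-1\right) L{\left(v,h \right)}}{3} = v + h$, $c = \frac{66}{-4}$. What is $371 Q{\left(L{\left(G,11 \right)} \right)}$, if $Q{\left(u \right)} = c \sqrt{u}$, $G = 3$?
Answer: $- \frac{12243 i \sqrt{42}}{2} \approx - 39672.0 i$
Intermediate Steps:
$c = - \frac{33}{2}$ ($c = 66 \left(- \frac{1}{4}\right) = - \frac{33}{2} \approx -16.5$)
$L{\left(v,h \right)} = - 3 h - 3 v$ ($L{\left(v,h \right)} = - 3 \left(v + h\right) = - 3 \left(h + v\right) = - 3 h - 3 v$)
$Q{\left(u \right)} = - \frac{33 \sqrt{u}}{2}$
$371 Q{\left(L{\left(G,11 \right)} \right)} = 371 \left(- \frac{33 \sqrt{\left(-3\right) 11 - 9}}{2}\right) = 371 \left(- \frac{33 \sqrt{-33 - 9}}{2}\right) = 371 \left(- \frac{33 \sqrt{-42}}{2}\right) = 371 \left(- \frac{33 i \sqrt{42}}{2}\right) = - \frac{12243 i \sqrt{42}}{2}$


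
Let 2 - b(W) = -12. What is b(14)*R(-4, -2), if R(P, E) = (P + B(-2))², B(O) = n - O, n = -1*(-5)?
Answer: 126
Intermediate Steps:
b(W) = 14 (b(W) = 2 - 1*(-12) = 2 + 12 = 14)
n = 5
B(O) = 5 - O
R(P, E) = (7 + P)² (R(P, E) = (P + (5 - 1*(-2)))² = (P + (5 + 2))² = (P + 7)² = (7 + P)²)
b(14)*R(-4, -2) = 14*(7 - 4)² = 14*3² = 14*9 = 126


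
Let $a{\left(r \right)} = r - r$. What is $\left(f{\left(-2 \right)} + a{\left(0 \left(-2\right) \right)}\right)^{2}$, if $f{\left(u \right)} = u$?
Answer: $4$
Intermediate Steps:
$a{\left(r \right)} = 0$
$\left(f{\left(-2 \right)} + a{\left(0 \left(-2\right) \right)}\right)^{2} = \left(-2 + 0\right)^{2} = \left(-2\right)^{2} = 4$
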